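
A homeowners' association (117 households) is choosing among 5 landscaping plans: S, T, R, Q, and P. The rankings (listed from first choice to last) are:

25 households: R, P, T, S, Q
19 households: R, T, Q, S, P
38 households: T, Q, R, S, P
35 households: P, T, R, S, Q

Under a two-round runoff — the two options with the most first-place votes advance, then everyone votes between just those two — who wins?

Round 1 first-place votes: S 0, T 38, R 44, Q 0, P 35.
R and T advance.
Runoff: R is preferred to T by 44 voters; T by 73.
T wins the runoff.

T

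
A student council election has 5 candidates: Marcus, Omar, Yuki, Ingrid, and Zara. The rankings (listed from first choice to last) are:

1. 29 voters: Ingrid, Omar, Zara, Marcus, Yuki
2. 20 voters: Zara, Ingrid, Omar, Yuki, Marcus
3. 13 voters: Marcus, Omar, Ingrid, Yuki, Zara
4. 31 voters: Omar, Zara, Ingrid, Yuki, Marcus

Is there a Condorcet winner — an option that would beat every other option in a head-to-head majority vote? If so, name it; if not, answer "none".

none

Checking pairwise contests:
Omar beats Marcus 80–13.
Ingrid beats Omar 49–44.
Omar beats Yuki 93–0.
Zara beats Ingrid 51–42.
Omar beats Zara 73–20.
Every option loses at least one head-to-head, so there is no Condorcet winner.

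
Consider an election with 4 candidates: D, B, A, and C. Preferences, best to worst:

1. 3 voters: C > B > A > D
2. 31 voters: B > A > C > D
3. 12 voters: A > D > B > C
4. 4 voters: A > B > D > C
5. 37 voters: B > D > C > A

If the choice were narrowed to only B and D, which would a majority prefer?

B

Voters preferring B to D: 75; preferring D to B: 12.
B wins the head-to-head.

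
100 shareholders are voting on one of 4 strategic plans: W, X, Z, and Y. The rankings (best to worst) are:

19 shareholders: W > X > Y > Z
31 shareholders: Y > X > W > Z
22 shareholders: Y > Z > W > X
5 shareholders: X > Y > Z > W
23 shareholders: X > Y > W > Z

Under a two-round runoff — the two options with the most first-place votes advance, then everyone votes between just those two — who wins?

Y

Round 1 first-place votes: W 19, X 28, Z 0, Y 53.
Y and X advance.
Runoff: Y is preferred to X by 53 voters; X by 47.
Y wins the runoff.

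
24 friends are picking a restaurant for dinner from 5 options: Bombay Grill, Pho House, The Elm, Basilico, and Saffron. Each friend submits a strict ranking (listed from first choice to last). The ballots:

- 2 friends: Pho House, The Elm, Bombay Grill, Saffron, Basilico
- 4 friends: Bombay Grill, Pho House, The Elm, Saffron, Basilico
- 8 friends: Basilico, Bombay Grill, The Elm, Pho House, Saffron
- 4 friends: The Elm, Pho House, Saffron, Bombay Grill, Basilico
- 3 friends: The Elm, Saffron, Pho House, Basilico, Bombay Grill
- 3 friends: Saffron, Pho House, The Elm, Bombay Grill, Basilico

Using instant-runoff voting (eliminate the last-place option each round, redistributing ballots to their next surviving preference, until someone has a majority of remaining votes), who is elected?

Round 1: Bombay Grill 4, Pho House 2, The Elm 7, Basilico 8, Saffron 3. Eliminate Pho House.
Round 2: Bombay Grill 4, The Elm 9, Basilico 8, Saffron 3. Eliminate Saffron.
Round 3: Bombay Grill 4, The Elm 12, Basilico 8. Eliminate Bombay Grill.
Round 4: The Elm 16, Basilico 8. The Elm has a majority.

The Elm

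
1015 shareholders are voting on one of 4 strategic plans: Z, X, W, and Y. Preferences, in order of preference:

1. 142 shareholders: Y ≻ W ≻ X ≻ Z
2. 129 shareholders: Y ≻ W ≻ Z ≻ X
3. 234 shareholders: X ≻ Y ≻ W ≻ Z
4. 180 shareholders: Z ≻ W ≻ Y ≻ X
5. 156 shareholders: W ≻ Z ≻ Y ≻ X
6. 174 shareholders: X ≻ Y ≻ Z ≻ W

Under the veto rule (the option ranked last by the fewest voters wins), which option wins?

Y

Last-place votes: Z 376, X 465, W 174, Y 0.
Y is ranked last by the fewest voters, so Y wins.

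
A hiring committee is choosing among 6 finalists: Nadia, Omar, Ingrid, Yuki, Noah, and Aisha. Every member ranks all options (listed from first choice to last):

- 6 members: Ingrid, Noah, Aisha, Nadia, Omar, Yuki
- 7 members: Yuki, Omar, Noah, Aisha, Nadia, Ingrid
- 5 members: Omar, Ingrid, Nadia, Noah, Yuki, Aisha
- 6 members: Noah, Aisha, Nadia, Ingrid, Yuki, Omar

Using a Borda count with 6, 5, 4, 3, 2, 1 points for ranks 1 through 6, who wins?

Nadia: 6·3 + 7·2 + 5·4 + 6·4 = 76
Omar: 6·2 + 7·5 + 5·6 + 6·1 = 83
Ingrid: 6·6 + 7·1 + 5·5 + 6·3 = 86
Yuki: 6·1 + 7·6 + 5·2 + 6·2 = 70
Noah: 6·5 + 7·4 + 5·3 + 6·6 = 109
Aisha: 6·4 + 7·3 + 5·1 + 6·5 = 80
Noah has the highest Borda score (109).

Noah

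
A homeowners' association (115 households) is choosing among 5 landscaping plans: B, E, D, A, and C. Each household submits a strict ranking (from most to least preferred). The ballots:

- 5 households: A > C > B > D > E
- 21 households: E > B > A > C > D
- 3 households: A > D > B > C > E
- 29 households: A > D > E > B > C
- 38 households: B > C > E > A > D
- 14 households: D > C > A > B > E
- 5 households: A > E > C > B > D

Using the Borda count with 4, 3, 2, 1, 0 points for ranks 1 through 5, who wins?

B

B: 5·2 + 21·3 + 3·2 + 29·1 + 38·4 + 14·1 + 5·1 = 279
E: 5·0 + 21·4 + 3·0 + 29·2 + 38·2 + 14·0 + 5·3 = 233
D: 5·1 + 21·0 + 3·3 + 29·3 + 38·0 + 14·4 + 5·0 = 157
A: 5·4 + 21·2 + 3·4 + 29·4 + 38·1 + 14·2 + 5·4 = 276
C: 5·3 + 21·1 + 3·1 + 29·0 + 38·3 + 14·3 + 5·2 = 205
B has the highest Borda score (279).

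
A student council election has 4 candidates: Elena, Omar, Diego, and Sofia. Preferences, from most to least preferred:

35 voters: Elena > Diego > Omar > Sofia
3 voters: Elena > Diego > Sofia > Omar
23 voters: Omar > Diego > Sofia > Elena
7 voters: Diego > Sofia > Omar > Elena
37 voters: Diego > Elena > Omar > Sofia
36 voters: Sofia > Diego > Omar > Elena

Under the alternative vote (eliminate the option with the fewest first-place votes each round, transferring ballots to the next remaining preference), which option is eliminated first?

Round 1: Elena 38, Omar 23, Diego 44, Sofia 36. Eliminate Omar.

Omar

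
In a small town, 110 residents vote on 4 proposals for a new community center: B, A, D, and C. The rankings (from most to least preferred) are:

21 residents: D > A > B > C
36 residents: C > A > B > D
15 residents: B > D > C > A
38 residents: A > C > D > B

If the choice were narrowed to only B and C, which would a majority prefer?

C

Voters preferring B to C: 36; preferring C to B: 74.
C wins the head-to-head.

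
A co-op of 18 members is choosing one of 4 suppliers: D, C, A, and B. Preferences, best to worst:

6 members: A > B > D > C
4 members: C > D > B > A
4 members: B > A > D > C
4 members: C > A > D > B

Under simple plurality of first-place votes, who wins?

First-place votes: D 0, C 8, A 6, B 4.
C has the most first-place votes.

C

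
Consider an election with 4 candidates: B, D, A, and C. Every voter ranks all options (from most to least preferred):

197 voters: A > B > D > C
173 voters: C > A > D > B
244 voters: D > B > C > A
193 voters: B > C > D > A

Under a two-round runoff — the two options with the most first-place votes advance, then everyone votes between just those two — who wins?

D

Round 1 first-place votes: B 193, D 244, A 197, C 173.
D and A advance.
Runoff: D is preferred to A by 437 voters; A by 370.
D wins the runoff.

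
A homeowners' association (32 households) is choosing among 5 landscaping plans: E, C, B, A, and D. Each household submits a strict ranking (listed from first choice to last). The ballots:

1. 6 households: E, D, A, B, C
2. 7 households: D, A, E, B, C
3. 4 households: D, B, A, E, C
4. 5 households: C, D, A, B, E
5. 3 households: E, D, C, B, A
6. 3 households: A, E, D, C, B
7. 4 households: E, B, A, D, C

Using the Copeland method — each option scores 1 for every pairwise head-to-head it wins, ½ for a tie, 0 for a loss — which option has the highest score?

D

E: beats C and B; ties D; loses to A → score 2.5.
C: loses to E, B, A, and D → score 0.
B: beats C; loses to E, A, and D → score 1.
A: beats E, C, and B; loses to D → score 3.
D: beats C, B, and A; ties E → score 3.5.
D has the best pairwise record.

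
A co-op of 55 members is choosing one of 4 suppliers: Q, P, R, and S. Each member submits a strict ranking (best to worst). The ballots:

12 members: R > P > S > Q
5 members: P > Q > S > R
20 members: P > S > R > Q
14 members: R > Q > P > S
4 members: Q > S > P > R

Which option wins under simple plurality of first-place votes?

First-place votes: Q 4, P 25, R 26, S 0.
R has the most first-place votes.

R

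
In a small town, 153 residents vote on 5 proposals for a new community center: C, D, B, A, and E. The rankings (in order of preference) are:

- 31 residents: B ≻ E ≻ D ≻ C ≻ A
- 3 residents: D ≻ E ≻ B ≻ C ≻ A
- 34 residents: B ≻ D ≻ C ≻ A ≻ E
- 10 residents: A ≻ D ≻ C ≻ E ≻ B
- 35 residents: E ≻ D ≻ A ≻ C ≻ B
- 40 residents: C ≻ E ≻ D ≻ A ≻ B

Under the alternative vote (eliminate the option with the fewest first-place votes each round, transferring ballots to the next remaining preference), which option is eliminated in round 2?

Round 1: C 40, D 3, B 65, A 10, E 35. Eliminate D.
Round 2: C 40, B 65, A 10, E 38. Eliminate A.

A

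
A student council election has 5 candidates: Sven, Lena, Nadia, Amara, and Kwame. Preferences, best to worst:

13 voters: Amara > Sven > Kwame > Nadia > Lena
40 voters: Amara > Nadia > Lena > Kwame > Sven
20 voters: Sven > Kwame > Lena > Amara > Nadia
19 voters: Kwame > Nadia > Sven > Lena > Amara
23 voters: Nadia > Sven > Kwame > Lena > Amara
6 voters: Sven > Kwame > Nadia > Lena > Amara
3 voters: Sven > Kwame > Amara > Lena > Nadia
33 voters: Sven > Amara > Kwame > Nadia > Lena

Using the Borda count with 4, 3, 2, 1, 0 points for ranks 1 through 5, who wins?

Sven

Sven: 13·3 + 40·0 + 20·4 + 19·2 + 23·3 + 6·4 + 3·4 + 33·4 = 394
Lena: 13·0 + 40·2 + 20·2 + 19·1 + 23·1 + 6·1 + 3·1 + 33·0 = 171
Nadia: 13·1 + 40·3 + 20·0 + 19·3 + 23·4 + 6·2 + 3·0 + 33·1 = 327
Amara: 13·4 + 40·4 + 20·1 + 19·0 + 23·0 + 6·0 + 3·2 + 33·3 = 337
Kwame: 13·2 + 40·1 + 20·3 + 19·4 + 23·2 + 6·3 + 3·3 + 33·2 = 341
Sven has the highest Borda score (394).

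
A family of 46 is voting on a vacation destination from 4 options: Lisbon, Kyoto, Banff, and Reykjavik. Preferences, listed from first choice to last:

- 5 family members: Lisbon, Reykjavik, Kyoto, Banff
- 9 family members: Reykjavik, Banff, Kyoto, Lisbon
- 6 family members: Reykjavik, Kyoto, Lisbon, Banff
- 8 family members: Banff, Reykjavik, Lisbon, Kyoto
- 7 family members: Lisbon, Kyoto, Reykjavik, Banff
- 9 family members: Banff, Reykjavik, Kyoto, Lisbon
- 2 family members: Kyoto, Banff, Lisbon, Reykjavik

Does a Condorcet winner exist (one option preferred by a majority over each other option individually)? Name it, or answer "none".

Reykjavik vs Lisbon: 32–14 for Reykjavik.
Reykjavik vs Kyoto: 37–9 for Reykjavik.
Reykjavik vs Banff: 27–19 for Reykjavik.
Reykjavik beats every other option head-to-head.

Reykjavik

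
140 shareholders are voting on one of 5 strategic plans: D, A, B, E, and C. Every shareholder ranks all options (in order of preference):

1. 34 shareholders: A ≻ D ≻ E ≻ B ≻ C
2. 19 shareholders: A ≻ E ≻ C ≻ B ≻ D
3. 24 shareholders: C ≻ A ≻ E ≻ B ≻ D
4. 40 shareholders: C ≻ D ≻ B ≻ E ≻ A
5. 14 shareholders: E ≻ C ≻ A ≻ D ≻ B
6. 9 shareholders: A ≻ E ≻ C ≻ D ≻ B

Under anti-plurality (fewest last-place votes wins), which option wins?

E

Last-place votes: D 43, A 40, B 23, E 0, C 34.
E is ranked last by the fewest voters, so E wins.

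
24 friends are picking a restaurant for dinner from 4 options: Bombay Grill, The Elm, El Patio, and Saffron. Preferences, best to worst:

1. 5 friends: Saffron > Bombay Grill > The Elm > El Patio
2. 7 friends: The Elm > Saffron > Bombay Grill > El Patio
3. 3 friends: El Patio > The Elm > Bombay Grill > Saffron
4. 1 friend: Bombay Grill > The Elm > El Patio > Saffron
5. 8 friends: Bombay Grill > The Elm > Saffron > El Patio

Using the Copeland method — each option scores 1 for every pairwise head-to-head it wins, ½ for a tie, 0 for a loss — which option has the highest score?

Bombay Grill

Bombay Grill: beats The Elm and El Patio; ties Saffron → score 2.5.
The Elm: beats El Patio and Saffron; loses to Bombay Grill → score 2.
El Patio: loses to Bombay Grill, The Elm, and Saffron → score 0.
Saffron: beats El Patio; ties Bombay Grill; loses to The Elm → score 1.5.
Bombay Grill has the best pairwise record.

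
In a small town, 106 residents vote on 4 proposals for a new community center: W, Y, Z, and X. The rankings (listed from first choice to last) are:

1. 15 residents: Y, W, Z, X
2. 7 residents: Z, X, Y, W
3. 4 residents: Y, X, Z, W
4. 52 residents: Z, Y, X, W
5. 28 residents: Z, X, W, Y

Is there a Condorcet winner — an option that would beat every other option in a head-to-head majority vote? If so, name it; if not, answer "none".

Z vs W: 91–15 for Z.
Z vs Y: 87–19 for Z.
Z vs X: 102–4 for Z.
Z beats every other option head-to-head.

Z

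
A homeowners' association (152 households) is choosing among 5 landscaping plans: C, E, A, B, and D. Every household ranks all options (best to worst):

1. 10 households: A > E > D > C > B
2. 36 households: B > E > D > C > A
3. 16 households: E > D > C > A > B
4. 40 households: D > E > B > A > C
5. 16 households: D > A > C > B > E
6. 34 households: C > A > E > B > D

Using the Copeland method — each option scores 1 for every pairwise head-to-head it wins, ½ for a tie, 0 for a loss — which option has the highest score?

E

C: beats A; ties B; loses to E and D → score 1.5.
E: beats C, A, B, and D → score 4.
A: ties B; loses to C, E, and D → score 0.5.
B: ties C and A; loses to E and D → score 1.
D: beats C, A, and B; loses to E → score 3.
E has the best pairwise record.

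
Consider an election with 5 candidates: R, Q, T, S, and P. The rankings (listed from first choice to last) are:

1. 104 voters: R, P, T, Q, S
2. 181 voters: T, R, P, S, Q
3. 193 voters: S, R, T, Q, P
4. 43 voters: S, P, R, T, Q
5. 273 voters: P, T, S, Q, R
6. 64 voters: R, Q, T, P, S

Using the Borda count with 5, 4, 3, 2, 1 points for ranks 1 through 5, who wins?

T

R: 104·5 + 181·4 + 193·4 + 43·3 + 273·1 + 64·5 = 2738
Q: 104·2 + 181·1 + 193·2 + 43·1 + 273·2 + 64·4 = 1620
T: 104·3 + 181·5 + 193·3 + 43·2 + 273·4 + 64·3 = 3166
S: 104·1 + 181·2 + 193·5 + 43·5 + 273·3 + 64·1 = 2529
P: 104·4 + 181·3 + 193·1 + 43·4 + 273·5 + 64·2 = 2817
T has the highest Borda score (3166).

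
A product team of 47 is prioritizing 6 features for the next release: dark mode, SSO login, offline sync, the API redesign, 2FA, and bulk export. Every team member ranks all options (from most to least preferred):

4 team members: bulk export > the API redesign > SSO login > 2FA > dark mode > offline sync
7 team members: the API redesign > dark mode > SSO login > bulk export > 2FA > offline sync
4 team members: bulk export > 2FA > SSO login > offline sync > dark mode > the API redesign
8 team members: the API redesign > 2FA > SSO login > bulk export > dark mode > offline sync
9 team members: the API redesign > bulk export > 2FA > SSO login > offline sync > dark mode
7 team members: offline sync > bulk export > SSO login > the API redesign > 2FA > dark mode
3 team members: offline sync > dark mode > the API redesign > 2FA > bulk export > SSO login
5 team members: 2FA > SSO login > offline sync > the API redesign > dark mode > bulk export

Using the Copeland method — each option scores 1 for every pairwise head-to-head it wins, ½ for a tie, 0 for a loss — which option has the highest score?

the API redesign

dark mode: loses to SSO login, offline sync, the API redesign, 2FA, and bulk export → score 0.
SSO login: beats dark mode and offline sync; loses to the API redesign, 2FA, and bulk export → score 2.
offline sync: beats dark mode; loses to SSO login, the API redesign, 2FA, and bulk export → score 1.
the API redesign: beats dark mode, SSO login, offline sync, 2FA, and bulk export → score 5.
2FA: beats dark mode, SSO login, and offline sync; loses to the API redesign and bulk export → score 3.
bulk export: beats dark mode, SSO login, offline sync, and 2FA; loses to the API redesign → score 4.
the API redesign has the best pairwise record.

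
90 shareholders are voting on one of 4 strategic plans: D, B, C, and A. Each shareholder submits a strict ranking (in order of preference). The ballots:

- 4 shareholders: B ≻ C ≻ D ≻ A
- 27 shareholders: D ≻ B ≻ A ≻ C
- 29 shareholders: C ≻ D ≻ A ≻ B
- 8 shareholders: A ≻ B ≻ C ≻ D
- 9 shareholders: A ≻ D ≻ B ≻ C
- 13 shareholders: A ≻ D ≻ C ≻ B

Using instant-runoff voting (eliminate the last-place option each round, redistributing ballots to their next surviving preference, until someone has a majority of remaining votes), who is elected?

A

Round 1: D 27, B 4, C 29, A 30. Eliminate B.
Round 2: D 27, C 33, A 30. Eliminate D.
Round 3: C 33, A 57. A has a majority.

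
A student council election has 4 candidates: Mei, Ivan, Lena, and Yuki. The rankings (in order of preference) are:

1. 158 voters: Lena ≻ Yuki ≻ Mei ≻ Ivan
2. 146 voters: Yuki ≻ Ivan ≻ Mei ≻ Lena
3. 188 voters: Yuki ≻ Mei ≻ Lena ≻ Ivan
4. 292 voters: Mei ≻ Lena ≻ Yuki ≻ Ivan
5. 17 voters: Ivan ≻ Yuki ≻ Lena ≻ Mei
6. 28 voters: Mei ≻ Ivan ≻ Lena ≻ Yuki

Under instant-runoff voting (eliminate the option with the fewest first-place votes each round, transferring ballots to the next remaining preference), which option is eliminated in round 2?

Lena

Round 1: Mei 320, Ivan 17, Lena 158, Yuki 334. Eliminate Ivan.
Round 2: Mei 320, Lena 158, Yuki 351. Eliminate Lena.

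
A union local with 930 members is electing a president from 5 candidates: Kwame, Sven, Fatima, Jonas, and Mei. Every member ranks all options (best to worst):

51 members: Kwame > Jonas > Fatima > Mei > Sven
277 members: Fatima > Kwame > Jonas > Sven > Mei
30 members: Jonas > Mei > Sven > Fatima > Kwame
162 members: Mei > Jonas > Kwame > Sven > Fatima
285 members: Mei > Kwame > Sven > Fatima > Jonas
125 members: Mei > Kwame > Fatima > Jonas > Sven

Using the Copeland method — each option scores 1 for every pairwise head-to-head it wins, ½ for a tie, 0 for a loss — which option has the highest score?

Mei

Kwame: beats Sven, Fatima, and Jonas; loses to Mei → score 3.
Sven: beats Fatima; loses to Kwame, Jonas, and Mei → score 1.
Fatima: beats Jonas; loses to Kwame, Sven, and Mei → score 1.
Jonas: beats Sven; loses to Kwame, Fatima, and Mei → score 1.
Mei: beats Kwame, Sven, Fatima, and Jonas → score 4.
Mei has the best pairwise record.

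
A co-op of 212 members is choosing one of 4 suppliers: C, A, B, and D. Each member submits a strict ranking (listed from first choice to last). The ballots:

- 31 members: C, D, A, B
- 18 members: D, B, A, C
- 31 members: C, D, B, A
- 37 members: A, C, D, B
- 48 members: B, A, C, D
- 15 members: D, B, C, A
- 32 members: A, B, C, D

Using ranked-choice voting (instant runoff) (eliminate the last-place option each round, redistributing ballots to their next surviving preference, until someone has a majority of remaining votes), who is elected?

B

Round 1: C 62, A 69, B 48, D 33. Eliminate D.
Round 2: C 62, A 69, B 81. Eliminate C.
Round 3: A 100, B 112. B has a majority.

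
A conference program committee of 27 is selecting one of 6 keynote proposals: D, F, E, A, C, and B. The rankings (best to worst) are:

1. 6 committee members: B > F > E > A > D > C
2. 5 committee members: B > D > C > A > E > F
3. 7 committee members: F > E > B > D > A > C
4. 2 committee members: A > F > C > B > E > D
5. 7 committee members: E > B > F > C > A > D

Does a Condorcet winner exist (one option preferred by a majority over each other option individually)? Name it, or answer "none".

none

Checking pairwise contests:
F beats D 22–5.
B beats F 18–9.
F beats E 15–12.
F beats A 20–7.
D beats C 18–9.
E beats B 14–13.
Every option loses at least one head-to-head, so there is no Condorcet winner.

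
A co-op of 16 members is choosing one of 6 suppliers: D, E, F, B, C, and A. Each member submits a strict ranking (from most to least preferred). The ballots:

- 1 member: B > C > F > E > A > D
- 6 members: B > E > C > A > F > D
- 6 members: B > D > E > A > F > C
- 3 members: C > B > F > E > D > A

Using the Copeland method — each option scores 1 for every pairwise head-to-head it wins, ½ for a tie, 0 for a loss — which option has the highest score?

D: beats A; loses to E, F, B, and C → score 1.
E: beats D, F, C, and A; loses to B → score 4.
F: beats D; loses to E, B, C, and A → score 1.
B: beats D, E, F, C, and A → score 5.
C: beats D, F, and A; loses to E and B → score 3.
A: beats F; loses to D, E, B, and C → score 1.
B has the best pairwise record.

B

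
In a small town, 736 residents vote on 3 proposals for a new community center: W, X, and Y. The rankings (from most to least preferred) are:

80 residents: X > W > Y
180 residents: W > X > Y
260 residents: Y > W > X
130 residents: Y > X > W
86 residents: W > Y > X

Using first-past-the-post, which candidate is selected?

Y

First-place votes: W 266, X 80, Y 390.
Y has the most first-place votes.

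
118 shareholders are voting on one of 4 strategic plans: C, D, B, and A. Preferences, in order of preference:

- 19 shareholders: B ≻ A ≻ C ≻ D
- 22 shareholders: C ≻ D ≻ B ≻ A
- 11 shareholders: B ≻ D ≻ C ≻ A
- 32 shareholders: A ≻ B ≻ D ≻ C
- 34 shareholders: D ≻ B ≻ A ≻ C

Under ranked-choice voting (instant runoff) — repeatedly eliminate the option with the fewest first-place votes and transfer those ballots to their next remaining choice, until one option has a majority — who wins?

Round 1: C 22, D 34, B 30, A 32. Eliminate C.
Round 2: D 56, B 30, A 32. Eliminate B.
Round 3: D 67, A 51. D has a majority.

D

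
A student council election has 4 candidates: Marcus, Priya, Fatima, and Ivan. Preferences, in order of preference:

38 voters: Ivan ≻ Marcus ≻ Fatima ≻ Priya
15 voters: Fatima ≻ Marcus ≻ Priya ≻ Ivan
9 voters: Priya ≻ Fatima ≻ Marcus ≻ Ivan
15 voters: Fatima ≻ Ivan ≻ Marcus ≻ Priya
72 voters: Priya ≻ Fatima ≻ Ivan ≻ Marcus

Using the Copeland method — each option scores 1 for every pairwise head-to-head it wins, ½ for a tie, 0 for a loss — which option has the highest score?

Priya

Marcus: loses to Priya, Fatima, and Ivan → score 0.
Priya: beats Marcus, Fatima, and Ivan → score 3.
Fatima: beats Marcus and Ivan; loses to Priya → score 2.
Ivan: beats Marcus; loses to Priya and Fatima → score 1.
Priya has the best pairwise record.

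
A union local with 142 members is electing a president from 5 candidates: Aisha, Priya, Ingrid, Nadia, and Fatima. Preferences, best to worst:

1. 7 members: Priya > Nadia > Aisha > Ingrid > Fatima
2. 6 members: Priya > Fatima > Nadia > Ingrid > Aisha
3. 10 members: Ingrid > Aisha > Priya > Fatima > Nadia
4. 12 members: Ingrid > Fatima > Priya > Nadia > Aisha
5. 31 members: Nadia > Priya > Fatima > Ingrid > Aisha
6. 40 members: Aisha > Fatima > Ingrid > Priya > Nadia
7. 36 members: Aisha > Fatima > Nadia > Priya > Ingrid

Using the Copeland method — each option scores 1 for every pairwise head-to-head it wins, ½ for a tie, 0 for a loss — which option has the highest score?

Aisha

Aisha: beats Priya, Ingrid, Nadia, and Fatima → score 4.
Priya: beats Ingrid and Nadia; loses to Aisha and Fatima → score 2.
Ingrid: loses to Aisha, Priya, Nadia, and Fatima → score 0.
Nadia: beats Ingrid; loses to Aisha, Priya, and Fatima → score 1.
Fatima: beats Priya, Ingrid, and Nadia; loses to Aisha → score 3.
Aisha has the best pairwise record.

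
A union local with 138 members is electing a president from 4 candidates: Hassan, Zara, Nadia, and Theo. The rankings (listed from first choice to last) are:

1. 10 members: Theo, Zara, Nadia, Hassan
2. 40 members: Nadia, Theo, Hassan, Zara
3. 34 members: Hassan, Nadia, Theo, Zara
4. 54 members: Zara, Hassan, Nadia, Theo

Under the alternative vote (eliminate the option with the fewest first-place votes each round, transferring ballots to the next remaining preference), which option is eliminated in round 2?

Round 1: Hassan 34, Zara 54, Nadia 40, Theo 10. Eliminate Theo.
Round 2: Hassan 34, Zara 64, Nadia 40. Eliminate Hassan.

Hassan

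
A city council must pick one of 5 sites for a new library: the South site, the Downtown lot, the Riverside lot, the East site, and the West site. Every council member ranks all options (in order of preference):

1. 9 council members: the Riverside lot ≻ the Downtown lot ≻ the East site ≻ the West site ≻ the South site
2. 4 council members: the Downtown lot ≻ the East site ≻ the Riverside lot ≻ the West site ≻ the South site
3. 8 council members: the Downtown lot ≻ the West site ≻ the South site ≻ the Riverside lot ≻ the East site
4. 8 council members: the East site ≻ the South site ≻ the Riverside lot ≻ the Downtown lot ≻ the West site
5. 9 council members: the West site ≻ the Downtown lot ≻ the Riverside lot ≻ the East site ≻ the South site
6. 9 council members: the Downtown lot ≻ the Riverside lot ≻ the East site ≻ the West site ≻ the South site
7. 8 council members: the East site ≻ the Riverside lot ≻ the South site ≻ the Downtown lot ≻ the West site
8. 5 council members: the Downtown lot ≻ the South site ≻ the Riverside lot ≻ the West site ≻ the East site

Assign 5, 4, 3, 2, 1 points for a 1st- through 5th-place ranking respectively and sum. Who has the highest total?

the South site: 9·1 + 4·1 + 8·3 + 8·4 + 9·1 + 9·1 + 8·3 + 5·4 = 131
the Downtown lot: 9·4 + 4·5 + 8·5 + 8·2 + 9·4 + 9·5 + 8·2 + 5·5 = 234
the Riverside lot: 9·5 + 4·3 + 8·2 + 8·3 + 9·3 + 9·4 + 8·4 + 5·3 = 207
the East site: 9·3 + 4·4 + 8·1 + 8·5 + 9·2 + 9·3 + 8·5 + 5·1 = 181
the West site: 9·2 + 4·2 + 8·4 + 8·1 + 9·5 + 9·2 + 8·1 + 5·2 = 147
the Downtown lot has the highest Borda score (234).

the Downtown lot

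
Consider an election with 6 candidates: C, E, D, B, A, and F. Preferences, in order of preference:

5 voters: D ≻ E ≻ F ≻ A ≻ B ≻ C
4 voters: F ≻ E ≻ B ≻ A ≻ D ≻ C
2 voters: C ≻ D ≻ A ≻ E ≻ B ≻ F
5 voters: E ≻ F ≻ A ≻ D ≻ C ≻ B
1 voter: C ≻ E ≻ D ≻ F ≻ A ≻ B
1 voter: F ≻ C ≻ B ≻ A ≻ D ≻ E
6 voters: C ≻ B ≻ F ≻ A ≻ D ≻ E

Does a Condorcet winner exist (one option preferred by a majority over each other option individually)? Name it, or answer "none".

none

Checking pairwise contests:
E beats C 14–10.
D beats E 14–10.
A beats D 16–8.
C beats B 15–9.
E beats A 15–9.
E beats F 13–11.
Every option loses at least one head-to-head, so there is no Condorcet winner.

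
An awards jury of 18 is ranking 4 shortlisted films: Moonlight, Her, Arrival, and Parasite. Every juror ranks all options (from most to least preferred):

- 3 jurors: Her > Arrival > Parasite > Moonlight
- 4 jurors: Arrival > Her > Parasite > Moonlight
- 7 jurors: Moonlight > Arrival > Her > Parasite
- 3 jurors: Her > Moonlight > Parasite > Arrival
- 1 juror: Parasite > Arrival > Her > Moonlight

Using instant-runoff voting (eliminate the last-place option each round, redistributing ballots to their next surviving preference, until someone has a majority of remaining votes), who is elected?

Her

Round 1: Moonlight 7, Her 6, Arrival 4, Parasite 1. Eliminate Parasite.
Round 2: Moonlight 7, Her 6, Arrival 5. Eliminate Arrival.
Round 3: Moonlight 7, Her 11. Her has a majority.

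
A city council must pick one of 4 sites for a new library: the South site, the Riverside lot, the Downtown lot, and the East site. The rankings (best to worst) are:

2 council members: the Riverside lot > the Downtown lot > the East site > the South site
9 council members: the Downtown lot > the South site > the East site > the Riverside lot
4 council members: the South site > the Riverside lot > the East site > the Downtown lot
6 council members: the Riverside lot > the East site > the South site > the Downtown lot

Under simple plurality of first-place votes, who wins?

the Downtown lot

First-place votes: the South site 4, the Riverside lot 8, the Downtown lot 9, the East site 0.
the Downtown lot has the most first-place votes.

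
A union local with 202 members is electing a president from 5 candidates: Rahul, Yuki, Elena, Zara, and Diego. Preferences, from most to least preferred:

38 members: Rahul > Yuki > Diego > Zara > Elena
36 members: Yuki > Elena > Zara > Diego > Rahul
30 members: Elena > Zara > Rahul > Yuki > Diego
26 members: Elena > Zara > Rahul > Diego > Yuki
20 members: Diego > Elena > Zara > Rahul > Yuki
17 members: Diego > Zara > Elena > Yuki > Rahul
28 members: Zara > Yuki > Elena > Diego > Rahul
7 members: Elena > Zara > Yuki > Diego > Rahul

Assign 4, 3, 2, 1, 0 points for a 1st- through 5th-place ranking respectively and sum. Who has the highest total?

Elena

Rahul: 38·4 + 36·0 + 30·2 + 26·2 + 20·1 + 17·0 + 28·0 + 7·0 = 284
Yuki: 38·3 + 36·4 + 30·1 + 26·0 + 20·0 + 17·1 + 28·3 + 7·2 = 403
Elena: 38·0 + 36·3 + 30·4 + 26·4 + 20·3 + 17·2 + 28·2 + 7·4 = 510
Zara: 38·1 + 36·2 + 30·3 + 26·3 + 20·2 + 17·3 + 28·4 + 7·3 = 502
Diego: 38·2 + 36·1 + 30·0 + 26·1 + 20·4 + 17·4 + 28·1 + 7·1 = 321
Elena has the highest Borda score (510).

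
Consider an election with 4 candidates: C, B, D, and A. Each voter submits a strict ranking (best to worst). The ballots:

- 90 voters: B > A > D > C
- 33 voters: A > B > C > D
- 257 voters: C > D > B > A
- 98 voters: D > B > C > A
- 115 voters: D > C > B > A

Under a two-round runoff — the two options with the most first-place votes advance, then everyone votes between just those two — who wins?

Round 1 first-place votes: C 257, B 90, D 213, A 33.
C and D advance.
Runoff: C is preferred to D by 290 voters; D by 303.
D wins the runoff.

D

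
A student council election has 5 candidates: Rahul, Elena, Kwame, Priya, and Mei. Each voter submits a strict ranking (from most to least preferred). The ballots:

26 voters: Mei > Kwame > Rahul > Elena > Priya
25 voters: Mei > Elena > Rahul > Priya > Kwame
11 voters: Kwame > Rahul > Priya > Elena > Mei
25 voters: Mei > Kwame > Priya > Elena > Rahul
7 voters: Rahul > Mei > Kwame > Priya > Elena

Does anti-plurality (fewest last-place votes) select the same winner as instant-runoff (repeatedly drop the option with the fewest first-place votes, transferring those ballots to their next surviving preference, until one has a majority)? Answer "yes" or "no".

Anti-plurality — last-place votes: Rahul 25, Elena 7, Kwame 25, Priya 26, Mei 11. Winner: Elena.
Instant-runoff — R1 Rahul 7, Elena 0, Kwame 11, Priya 0, Mei 76 (Mei winner). Winner: Mei.
The two methods disagree.

no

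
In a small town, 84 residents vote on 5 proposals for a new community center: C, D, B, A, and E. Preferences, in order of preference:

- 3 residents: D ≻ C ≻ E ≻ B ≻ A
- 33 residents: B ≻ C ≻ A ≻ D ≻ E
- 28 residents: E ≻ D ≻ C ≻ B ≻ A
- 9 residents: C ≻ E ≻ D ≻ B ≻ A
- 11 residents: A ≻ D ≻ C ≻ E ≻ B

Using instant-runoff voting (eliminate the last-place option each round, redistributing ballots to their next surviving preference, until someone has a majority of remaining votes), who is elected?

E

Round 1: C 9, D 3, B 33, A 11, E 28. Eliminate D.
Round 2: C 12, B 33, A 11, E 28. Eliminate A.
Round 3: C 23, B 33, E 28. Eliminate C.
Round 4: B 33, E 51. E has a majority.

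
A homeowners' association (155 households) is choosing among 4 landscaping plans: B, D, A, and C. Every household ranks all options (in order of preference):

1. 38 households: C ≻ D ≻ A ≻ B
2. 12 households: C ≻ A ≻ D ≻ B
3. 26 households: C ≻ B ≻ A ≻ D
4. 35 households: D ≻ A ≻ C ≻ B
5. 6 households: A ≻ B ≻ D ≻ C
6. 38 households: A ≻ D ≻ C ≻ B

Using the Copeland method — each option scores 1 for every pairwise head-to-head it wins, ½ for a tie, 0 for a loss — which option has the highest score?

A

B: loses to D, A, and C → score 0.
D: beats B and C; loses to A → score 2.
A: beats B, D, and C → score 3.
C: beats B; loses to D and A → score 1.
A has the best pairwise record.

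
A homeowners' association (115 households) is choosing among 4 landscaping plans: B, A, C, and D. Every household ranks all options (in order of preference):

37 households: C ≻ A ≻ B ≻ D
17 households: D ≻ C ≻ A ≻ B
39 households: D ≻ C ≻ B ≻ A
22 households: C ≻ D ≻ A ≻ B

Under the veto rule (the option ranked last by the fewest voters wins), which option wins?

Last-place votes: B 39, A 39, C 0, D 37.
C is ranked last by the fewest voters, so C wins.

C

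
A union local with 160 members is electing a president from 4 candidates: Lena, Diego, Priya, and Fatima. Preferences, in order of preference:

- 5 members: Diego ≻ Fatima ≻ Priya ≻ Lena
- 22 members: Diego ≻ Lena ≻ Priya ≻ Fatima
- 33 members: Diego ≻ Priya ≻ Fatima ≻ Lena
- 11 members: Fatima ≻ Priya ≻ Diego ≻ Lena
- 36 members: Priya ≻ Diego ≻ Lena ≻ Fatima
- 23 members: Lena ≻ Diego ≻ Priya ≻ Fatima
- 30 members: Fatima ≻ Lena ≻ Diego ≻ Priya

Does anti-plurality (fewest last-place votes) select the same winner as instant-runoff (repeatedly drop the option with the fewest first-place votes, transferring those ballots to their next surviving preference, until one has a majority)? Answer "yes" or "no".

yes

Anti-plurality — last-place votes: Lena 49, Diego 0, Priya 30, Fatima 81. Winner: Diego.
Instant-runoff — R1 Lena 23, Diego 60, Priya 36, Fatima 41 (Lena out); R2 Diego 83, Priya 36, Fatima 41 (Diego winner). Winner: Diego.
The two methods agree.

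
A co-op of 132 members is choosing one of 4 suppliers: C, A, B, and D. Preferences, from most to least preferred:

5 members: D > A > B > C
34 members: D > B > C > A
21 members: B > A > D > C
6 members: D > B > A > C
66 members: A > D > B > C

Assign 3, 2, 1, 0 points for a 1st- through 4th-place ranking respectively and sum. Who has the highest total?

D

C: 5·0 + 34·1 + 21·0 + 6·0 + 66·0 = 34
A: 5·2 + 34·0 + 21·2 + 6·1 + 66·3 = 256
B: 5·1 + 34·2 + 21·3 + 6·2 + 66·1 = 214
D: 5·3 + 34·3 + 21·1 + 6·3 + 66·2 = 288
D has the highest Borda score (288).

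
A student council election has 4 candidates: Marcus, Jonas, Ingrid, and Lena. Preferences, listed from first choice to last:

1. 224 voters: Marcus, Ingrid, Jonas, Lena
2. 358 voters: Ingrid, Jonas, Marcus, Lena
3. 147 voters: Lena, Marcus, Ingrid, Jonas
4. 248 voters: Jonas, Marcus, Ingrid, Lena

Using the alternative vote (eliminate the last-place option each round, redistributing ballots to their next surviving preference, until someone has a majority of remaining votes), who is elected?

Marcus

Round 1: Marcus 224, Jonas 248, Ingrid 358, Lena 147. Eliminate Lena.
Round 2: Marcus 371, Jonas 248, Ingrid 358. Eliminate Jonas.
Round 3: Marcus 619, Ingrid 358. Marcus has a majority.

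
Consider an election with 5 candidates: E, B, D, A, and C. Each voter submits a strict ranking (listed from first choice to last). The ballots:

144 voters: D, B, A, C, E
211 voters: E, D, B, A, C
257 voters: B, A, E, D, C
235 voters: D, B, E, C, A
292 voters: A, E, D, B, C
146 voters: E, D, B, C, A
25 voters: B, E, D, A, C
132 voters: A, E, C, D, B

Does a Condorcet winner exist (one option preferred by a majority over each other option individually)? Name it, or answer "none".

none

Checking pairwise contests:
A beats E 825–617.
E beats B 781–661.
E beats D 1063–379.
B beats A 1018–424.
E beats C 1298–144.
Every option loses at least one head-to-head, so there is no Condorcet winner.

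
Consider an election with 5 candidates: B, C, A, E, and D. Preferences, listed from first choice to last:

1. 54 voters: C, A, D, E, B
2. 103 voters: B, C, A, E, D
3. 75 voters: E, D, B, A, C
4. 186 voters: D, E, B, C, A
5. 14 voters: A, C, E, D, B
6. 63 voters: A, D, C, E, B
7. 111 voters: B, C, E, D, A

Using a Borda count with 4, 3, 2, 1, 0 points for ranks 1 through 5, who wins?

B: 54·0 + 103·4 + 75·2 + 186·2 + 14·0 + 63·0 + 111·4 = 1378
C: 54·4 + 103·3 + 75·0 + 186·1 + 14·3 + 63·2 + 111·3 = 1212
A: 54·3 + 103·2 + 75·1 + 186·0 + 14·4 + 63·4 + 111·0 = 751
E: 54·1 + 103·1 + 75·4 + 186·3 + 14·2 + 63·1 + 111·2 = 1328
D: 54·2 + 103·0 + 75·3 + 186·4 + 14·1 + 63·3 + 111·1 = 1391
D has the highest Borda score (1391).

D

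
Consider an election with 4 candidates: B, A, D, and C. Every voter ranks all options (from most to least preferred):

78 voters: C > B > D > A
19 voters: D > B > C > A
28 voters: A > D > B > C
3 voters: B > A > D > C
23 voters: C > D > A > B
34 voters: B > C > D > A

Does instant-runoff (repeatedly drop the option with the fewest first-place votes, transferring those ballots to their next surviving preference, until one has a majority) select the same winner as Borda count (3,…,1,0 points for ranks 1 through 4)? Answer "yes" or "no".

yes

Instant-runoff — R1 B 37, A 28, D 19, C 101 (C winner). Winner: C.
Borda — scores: B 333, A 113, D 274, C 390. Winner: C.
The two methods agree.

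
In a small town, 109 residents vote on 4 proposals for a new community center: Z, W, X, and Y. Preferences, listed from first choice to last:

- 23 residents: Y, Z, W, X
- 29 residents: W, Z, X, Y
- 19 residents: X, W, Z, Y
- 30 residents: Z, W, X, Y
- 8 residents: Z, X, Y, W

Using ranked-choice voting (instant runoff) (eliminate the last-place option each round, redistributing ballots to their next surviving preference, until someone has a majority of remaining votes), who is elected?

Round 1: Z 38, W 29, X 19, Y 23. Eliminate X.
Round 2: Z 38, W 48, Y 23. Eliminate Y.
Round 3: Z 61, W 48. Z has a majority.

Z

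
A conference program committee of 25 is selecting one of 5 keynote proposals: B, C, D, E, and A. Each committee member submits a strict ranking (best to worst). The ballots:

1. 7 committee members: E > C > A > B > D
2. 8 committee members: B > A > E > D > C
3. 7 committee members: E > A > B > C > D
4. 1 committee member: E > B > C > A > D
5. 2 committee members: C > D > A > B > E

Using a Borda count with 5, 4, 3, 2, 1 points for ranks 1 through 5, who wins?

E

B: 7·2 + 8·5 + 7·3 + 1·4 + 2·2 = 83
C: 7·4 + 8·1 + 7·2 + 1·3 + 2·5 = 63
D: 7·1 + 8·2 + 7·1 + 1·1 + 2·4 = 39
E: 7·5 + 8·3 + 7·5 + 1·5 + 2·1 = 101
A: 7·3 + 8·4 + 7·4 + 1·2 + 2·3 = 89
E has the highest Borda score (101).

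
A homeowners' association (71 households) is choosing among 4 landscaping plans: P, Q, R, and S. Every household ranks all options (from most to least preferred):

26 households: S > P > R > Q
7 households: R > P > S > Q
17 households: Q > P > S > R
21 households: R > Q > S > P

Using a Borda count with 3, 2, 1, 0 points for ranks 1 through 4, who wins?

S

P: 26·2 + 7·2 + 17·2 + 21·0 = 100
Q: 26·0 + 7·0 + 17·3 + 21·2 = 93
R: 26·1 + 7·3 + 17·0 + 21·3 = 110
S: 26·3 + 7·1 + 17·1 + 21·1 = 123
S has the highest Borda score (123).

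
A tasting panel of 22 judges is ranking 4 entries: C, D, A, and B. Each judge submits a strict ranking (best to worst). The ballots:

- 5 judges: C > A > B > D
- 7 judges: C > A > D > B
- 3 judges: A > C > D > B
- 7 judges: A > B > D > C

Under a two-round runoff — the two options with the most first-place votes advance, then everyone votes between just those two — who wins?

C

Round 1 first-place votes: C 12, D 0, A 10, B 0.
C and A advance.
Runoff: C is preferred to A by 12 voters; A by 10.
C wins the runoff.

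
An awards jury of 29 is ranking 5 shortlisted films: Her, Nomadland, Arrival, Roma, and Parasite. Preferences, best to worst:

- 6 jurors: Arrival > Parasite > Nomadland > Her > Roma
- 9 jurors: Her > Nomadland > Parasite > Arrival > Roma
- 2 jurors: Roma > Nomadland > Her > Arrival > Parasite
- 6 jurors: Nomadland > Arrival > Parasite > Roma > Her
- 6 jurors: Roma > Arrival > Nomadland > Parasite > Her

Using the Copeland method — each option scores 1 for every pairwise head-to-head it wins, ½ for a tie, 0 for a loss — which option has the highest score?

Nomadland

Her: beats Roma; loses to Nomadland, Arrival, and Parasite → score 1.
Nomadland: beats Her, Arrival, Roma, and Parasite → score 4.
Arrival: beats Her, Roma, and Parasite; loses to Nomadland → score 3.
Roma: loses to Her, Nomadland, Arrival, and Parasite → score 0.
Parasite: beats Her and Roma; loses to Nomadland and Arrival → score 2.
Nomadland has the best pairwise record.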